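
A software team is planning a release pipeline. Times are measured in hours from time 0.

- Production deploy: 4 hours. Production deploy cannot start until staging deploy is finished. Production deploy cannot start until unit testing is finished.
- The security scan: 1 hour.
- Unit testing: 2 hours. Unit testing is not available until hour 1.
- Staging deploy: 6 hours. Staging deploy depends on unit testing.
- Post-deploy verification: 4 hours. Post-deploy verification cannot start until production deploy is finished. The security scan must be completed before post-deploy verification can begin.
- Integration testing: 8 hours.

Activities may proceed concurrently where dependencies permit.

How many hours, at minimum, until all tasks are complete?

17

The security scan can start immediately at hour 0; it finishes at hour 1.
Nothing blocks integration testing, so it runs from hour 0 to hour 8.
Unit testing waits on its own release at hour 1, so it starts at hour 1 and finishes at 1 + 2 = hour 3.
After unit testing (finishes hour 3), staging deploy can start at hour 3 and finishes at hour 9.
For production deploy: staging deploy (finishes hour 9); unit testing (finishes hour 3). Taking the maximum gives a start of hour 9, and it finishes at 9 + 4 = hour 13.
Post-deploy verification cannot start until production deploy (finishes hour 13); the security scan (finishes hour 1). The controlling bound is hour 13, so post-deploy verification finishes at 13 + 4 = hour 17.
All tasks are finished once the last one completes. Finish times: Unit testing at 3, Integration testing at 8, The security scan at 1, Staging deploy at 9, Production deploy at 13, Post-deploy verification at 17. The latest is hour 17.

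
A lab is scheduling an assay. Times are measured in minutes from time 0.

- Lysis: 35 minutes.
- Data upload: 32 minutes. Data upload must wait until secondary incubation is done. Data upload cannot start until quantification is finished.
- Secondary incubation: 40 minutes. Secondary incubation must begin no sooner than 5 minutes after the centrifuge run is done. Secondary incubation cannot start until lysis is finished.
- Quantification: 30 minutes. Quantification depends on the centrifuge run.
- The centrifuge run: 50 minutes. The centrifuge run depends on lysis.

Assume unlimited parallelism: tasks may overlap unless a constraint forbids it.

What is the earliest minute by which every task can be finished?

Lysis can start immediately at minute 0; it finishes at minute 35.
The centrifuge run waits on lysis (finishes minute 35), so it starts at minute 35 and finishes at 35 + 50 = minute 85.
After the centrifuge run (finishes minute 85), quantification can start at minute 85 and finishes at minute 115.
Secondary incubation cannot start until the centrifuge run (finishes minute 85, plus 5-minute gap → minute 90); lysis (finishes minute 35). The controlling bound is minute 90, so secondary incubation finishes at 90 + 40 = minute 130.
Data upload cannot start until secondary incubation (finishes minute 130); quantification (finishes minute 115). The controlling bound is minute 130, so data upload finishes at 130 + 32 = minute 162.
All tasks are finished once the last one completes. Finish times: Lysis at 35, The centrifuge run at 85, Secondary incubation at 130, Quantification at 115, Data upload at 162. The latest is minute 162.

162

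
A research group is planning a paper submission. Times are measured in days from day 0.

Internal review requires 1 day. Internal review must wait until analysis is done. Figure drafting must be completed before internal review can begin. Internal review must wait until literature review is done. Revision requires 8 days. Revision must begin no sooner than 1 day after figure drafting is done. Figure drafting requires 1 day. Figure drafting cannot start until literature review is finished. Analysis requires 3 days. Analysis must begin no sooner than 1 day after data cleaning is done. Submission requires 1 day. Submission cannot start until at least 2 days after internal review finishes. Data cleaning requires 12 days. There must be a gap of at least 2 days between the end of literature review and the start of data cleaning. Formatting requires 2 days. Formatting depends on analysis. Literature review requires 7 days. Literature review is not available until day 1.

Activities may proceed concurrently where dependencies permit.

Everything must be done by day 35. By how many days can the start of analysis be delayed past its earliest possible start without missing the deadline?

5

Literature review waits on its own release at day 1, so it starts at day 1 and finishes at 1 + 7 = day 8.
Data cleaning cannot begin until literature review (finishes day 8, plus 2-day gap → day 10). It runs from day 10 to 10 + 12 = day 22.
Analysis cannot begin until data cleaning (finishes day 22, plus 1-day gap → day 23). It runs from day 23 to 23 + 3 = day 26.

Working backward from the deadline:
To finish by day 35, submission (duration 1) must start no later than day 34.
Since submission (must start by day 34, minus 2-day gap → day 32) depends on it, internal review must finish by day 32. Backing off its 1-day duration gives a latest start of day 31.
Formatting has no dependents, so it just needs to finish by day 35. Starting by 35 − 2 = day 33 achieves that.
Analysis must finish in time for internal review (must start by day 31); formatting (must start by day 33). The tightest is day 31, so analysis must start by 31 − 3 = day 28.
So analysis can start as early as day 23 and as late as day 28, giving 28 − 23 = 5 days of slack.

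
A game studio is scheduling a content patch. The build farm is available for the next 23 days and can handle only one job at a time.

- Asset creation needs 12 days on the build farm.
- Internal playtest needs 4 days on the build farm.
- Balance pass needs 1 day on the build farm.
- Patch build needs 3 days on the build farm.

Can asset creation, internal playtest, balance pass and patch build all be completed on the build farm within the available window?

Running back to back, the jobs need 12 + 4 + 1 + 3 = 20 days on the build farm.
Since 20 ≤ 23, they fit within the window.

Yes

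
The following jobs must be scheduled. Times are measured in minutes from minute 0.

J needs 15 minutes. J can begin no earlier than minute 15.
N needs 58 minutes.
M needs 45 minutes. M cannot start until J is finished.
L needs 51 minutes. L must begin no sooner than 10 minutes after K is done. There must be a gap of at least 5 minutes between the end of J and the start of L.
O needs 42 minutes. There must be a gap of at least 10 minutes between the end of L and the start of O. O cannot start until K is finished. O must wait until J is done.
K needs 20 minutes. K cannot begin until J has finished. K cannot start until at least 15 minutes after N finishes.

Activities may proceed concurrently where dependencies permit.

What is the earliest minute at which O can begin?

164

Nothing blocks N, so it runs from minute 0 to minute 58.
After its own release at minute 15, J can start at minute 15 and finishes at minute 30.
For K: J (finishes minute 30); N (finishes minute 58, plus 15-minute gap → minute 73). Taking the maximum gives a start of minute 73, and it finishes at 73 + 20 = minute 93.
L needs all of K (finishes minute 93, plus 10-minute gap → minute 103); J (finishes minute 30, plus 5-minute gap → minute 35). That puts its earliest start at minute 103; it finishes at 103 + 51 = minute 154.
O waits on L (finishes minute 154, plus 10-minute gap → minute 164); K (finishes minute 93); J (finishes minute 30). The latest of these is minute 164, which is the earliest O can start.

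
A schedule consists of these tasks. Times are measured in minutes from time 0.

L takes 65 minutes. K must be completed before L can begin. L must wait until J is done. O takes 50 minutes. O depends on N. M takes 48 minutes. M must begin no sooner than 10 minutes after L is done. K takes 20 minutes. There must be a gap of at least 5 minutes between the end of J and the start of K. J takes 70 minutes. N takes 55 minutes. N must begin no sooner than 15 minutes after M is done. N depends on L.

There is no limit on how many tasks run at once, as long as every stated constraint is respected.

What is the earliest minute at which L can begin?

95

Nothing blocks J, so it runs from minute 0 to minute 70.
K waits on J (finishes minute 70, plus 5-minute gap → minute 75), so it starts at minute 75 and finishes at 75 + 20 = minute 95.
L waits on K (finishes minute 95); J (finishes minute 70). The latest of these is minute 95, which is the earliest L can start.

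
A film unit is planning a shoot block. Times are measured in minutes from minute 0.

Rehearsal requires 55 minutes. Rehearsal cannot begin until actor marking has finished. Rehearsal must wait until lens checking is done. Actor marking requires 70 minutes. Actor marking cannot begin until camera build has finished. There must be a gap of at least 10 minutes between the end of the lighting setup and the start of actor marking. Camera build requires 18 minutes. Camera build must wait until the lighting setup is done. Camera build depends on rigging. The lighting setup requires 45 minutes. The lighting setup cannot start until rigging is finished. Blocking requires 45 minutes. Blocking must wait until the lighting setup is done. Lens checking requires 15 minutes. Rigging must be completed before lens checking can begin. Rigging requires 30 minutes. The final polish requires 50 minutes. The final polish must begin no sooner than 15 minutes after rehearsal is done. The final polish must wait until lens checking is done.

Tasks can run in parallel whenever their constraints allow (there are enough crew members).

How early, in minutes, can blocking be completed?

120

Rigging has no prerequisites, so it starts at minute 0 and finishes at minute 30.
The lighting setup cannot begin until rigging (finishes minute 30). It runs from minute 30 to 30 + 45 = minute 75.
Blocking waits on the lighting setup (finishes minute 75), so it starts at minute 75 and finishes at 75 + 45 = minute 120.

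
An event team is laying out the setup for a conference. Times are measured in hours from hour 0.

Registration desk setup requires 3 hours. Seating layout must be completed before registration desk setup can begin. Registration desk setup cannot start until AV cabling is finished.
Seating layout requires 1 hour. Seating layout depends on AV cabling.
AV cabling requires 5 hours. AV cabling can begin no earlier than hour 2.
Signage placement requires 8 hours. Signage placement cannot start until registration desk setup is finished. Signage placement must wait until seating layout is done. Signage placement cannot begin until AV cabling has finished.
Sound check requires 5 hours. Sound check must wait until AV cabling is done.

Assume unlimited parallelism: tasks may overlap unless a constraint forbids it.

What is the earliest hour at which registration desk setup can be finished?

AV cabling waits on its own release at hour 2, so it starts at hour 2 and finishes at 2 + 5 = hour 7.
Seating layout waits on AV cabling (finishes hour 7), so it starts at hour 7 and finishes at 7 + 1 = hour 8.
Registration desk setup cannot start until seating layout (finishes hour 8); AV cabling (finishes hour 7). The controlling bound is hour 8, so registration desk setup finishes at 8 + 3 = hour 11.

11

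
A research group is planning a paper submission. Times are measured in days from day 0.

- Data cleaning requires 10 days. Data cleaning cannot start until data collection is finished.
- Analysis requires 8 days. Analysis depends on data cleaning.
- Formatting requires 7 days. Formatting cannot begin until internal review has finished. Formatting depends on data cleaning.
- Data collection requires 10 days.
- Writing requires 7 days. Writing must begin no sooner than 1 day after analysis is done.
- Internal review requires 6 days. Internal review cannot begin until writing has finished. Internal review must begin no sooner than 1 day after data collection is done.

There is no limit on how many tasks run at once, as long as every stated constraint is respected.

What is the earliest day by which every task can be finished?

Data collection has no prerequisites, so it starts at day 0 and finishes at day 10.
Data cleaning cannot begin until data collection (finishes day 10). It runs from day 10 to 10 + 10 = day 20.
Analysis cannot begin until data cleaning (finishes day 20). It runs from day 20 to 20 + 8 = day 28.
Writing cannot begin until analysis (finishes day 28, plus 1-day gap → day 29). It runs from day 29 to 29 + 7 = day 36.
Internal review needs all of writing (finishes day 36); data collection (finishes day 10, plus 1-day gap → day 11). That puts its earliest start at day 36; it finishes at 36 + 6 = day 42.
Formatting has to wait for internal review (finishes day 42); data cleaning (finishes day 20). The latest of these is day 42, so formatting runs day 42 to 42 + 7 = day 49.
All tasks are finished once the last one completes. Finish times: Data collection at 10, Data cleaning at 20, Analysis at 28, Writing at 36, Internal review at 42, Formatting at 49. The latest is day 49.

49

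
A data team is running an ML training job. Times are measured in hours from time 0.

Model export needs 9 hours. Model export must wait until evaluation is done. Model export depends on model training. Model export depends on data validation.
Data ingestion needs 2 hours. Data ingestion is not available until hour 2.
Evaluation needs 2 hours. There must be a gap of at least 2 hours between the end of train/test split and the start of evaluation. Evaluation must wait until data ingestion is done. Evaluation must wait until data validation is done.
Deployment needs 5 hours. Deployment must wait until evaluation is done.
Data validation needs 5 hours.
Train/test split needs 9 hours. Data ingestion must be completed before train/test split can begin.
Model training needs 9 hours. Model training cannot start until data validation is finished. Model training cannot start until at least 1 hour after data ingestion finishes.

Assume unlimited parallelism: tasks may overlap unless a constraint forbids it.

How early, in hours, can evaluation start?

15

Data validation has no prerequisites, so it starts at hour 0 and finishes at hour 5.
Data ingestion cannot begin until its own release at hour 2. It runs from hour 2 to 2 + 2 = hour 4.
After data ingestion (finishes hour 4), train/test split can start at hour 4 and finishes at hour 13.
Evaluation waits on train/test split (finishes hour 13, plus 2-hour gap → hour 15); data ingestion (finishes hour 4); data validation (finishes hour 5). The latest of these is hour 15, which is the earliest evaluation can start.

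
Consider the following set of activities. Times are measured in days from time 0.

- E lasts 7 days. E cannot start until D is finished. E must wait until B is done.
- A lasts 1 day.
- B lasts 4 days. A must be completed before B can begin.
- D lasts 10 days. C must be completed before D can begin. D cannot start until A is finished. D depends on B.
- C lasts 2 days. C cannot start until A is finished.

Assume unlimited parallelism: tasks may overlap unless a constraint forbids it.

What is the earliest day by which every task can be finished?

22

Nothing blocks A, so it runs from day 0 to day 1.
C waits on A (finishes day 1), so it starts at day 1 and finishes at 1 + 2 = day 3.
After A (finishes day 1), B can start at day 1 and finishes at day 5.
For D: C (finishes day 3); A (finishes day 1); B (finishes day 5). Taking the maximum gives a start of day 5, and it finishes at 5 + 10 = day 15.
For E: D (finishes day 15); B (finishes day 5). Taking the maximum gives a start of day 15, and it finishes at 15 + 7 = day 22.
All tasks are finished once the last one completes. Finish times: A at 1, B at 5, C at 3, D at 15, E at 22. The latest is day 22.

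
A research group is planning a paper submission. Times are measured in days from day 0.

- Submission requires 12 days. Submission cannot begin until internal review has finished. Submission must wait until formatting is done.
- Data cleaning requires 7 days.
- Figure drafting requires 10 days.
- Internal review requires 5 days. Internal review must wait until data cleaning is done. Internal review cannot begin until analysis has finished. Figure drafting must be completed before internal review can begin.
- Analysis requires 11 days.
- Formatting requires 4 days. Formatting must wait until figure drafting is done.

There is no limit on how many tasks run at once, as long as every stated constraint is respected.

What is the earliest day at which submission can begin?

16

Figure drafting can start immediately at day 0; it finishes at day 10.
Formatting waits on figure drafting (finishes day 10), so it starts at day 10 and finishes at 10 + 4 = day 14.
Nothing blocks analysis, so it runs from day 0 to day 11.
Nothing blocks data cleaning, so it runs from day 0 to day 7.
Internal review has to wait for data cleaning (finishes day 7); analysis (finishes day 11); figure drafting (finishes day 10). The latest of these is day 11, so internal review runs day 11 to 11 + 5 = day 16.
Submission waits on internal review (finishes day 16); formatting (finishes day 14). The latest of these is day 16, which is the earliest submission can start.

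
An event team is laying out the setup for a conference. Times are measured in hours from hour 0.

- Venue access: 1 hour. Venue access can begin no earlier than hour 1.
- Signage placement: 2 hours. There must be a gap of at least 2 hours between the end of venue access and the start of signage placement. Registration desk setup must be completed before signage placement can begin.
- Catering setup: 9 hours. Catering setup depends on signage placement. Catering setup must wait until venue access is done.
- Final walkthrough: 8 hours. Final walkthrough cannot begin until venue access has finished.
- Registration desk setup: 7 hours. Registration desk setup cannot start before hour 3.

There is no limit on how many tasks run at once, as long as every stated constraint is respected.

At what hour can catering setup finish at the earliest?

21

After its own release at hour 3, registration desk setup can start at hour 3 and finishes at hour 10.
Venue access waits on its own release at hour 1, so it starts at hour 1 and finishes at 1 + 1 = hour 2.
Signage placement cannot start until venue access (finishes hour 2, plus 2-hour gap → hour 4); registration desk setup (finishes hour 10). The controlling bound is hour 10, so signage placement finishes at 10 + 2 = hour 12.
For catering setup: signage placement (finishes hour 12); venue access (finishes hour 2). Taking the maximum gives a start of hour 12, and it finishes at 12 + 9 = hour 21.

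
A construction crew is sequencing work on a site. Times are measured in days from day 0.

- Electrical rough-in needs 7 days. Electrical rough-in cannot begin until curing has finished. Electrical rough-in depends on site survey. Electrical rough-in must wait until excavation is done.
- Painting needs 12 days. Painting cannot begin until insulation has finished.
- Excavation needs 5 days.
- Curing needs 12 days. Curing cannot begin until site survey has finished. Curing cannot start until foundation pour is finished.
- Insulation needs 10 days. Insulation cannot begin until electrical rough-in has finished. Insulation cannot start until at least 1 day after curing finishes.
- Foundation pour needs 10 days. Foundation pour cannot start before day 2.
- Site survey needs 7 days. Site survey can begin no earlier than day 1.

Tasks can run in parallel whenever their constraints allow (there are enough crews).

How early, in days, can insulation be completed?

After its own release at day 2, foundation pour can start at day 2 and finishes at day 12.
Nothing blocks excavation, so it runs from day 0 to day 5.
After its own release at day 1, site survey can start at day 1 and finishes at day 8.
Curing has to wait for site survey (finishes day 8); foundation pour (finishes day 12). The latest of these is day 12, so curing runs day 12 to 12 + 12 = day 24.
Electrical rough-in cannot start until curing (finishes day 24); site survey (finishes day 8); excavation (finishes day 5). The controlling bound is day 24, so electrical rough-in finishes at 24 + 7 = day 31.
Insulation needs all of electrical rough-in (finishes day 31); curing (finishes day 24, plus 1-day gap → day 25). That puts its earliest start at day 31; it finishes at 31 + 10 = day 41.

41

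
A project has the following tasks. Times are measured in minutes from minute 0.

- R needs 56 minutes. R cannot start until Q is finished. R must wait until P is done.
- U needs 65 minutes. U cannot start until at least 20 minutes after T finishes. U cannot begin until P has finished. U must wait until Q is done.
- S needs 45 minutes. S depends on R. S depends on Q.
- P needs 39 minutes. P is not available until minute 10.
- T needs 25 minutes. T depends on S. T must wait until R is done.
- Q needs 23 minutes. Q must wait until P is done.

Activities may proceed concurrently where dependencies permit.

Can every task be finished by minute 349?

Yes

P cannot begin until its own release at minute 10. It runs from minute 10 to 10 + 39 = minute 49.
Q waits on P (finishes minute 49), so it starts at minute 49 and finishes at 49 + 23 = minute 72.
R needs all of Q (finishes minute 72); P (finishes minute 49). That puts its earliest start at minute 72; it finishes at 72 + 56 = minute 128.
For S: R (finishes minute 128); Q (finishes minute 72). Taking the maximum gives a start of minute 128, and it finishes at 128 + 45 = minute 173.
T needs all of S (finishes minute 173); R (finishes minute 128). That puts its earliest start at minute 173; it finishes at 173 + 25 = minute 198.
U needs all of T (finishes minute 198, plus 20-minute gap → minute 218); P (finishes minute 49); Q (finishes minute 72). That puts its earliest start at minute 218; it finishes at 218 + 65 = minute 283.
Every task is finished by minute 283, which is no later than the deadline of 349, so the schedule is feasible.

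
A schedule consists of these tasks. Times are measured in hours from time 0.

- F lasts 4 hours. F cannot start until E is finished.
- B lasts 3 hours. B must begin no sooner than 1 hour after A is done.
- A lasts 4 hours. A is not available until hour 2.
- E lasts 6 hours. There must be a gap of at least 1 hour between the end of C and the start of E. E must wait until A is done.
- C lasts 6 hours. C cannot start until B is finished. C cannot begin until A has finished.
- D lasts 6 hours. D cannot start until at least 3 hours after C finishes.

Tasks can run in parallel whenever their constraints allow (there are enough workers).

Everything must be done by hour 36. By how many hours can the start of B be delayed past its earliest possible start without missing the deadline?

9

A cannot begin until its own release at hour 2. It runs from hour 2 to 2 + 4 = hour 6.
B waits on A (finishes hour 6, plus 1-hour gap → hour 7), so it starts at hour 7 and finishes at 7 + 3 = hour 10.

Working backward from the deadline:
D must finish by hour 36; it takes 6 hours, so it must start by 36 − 6 = hour 30.
To finish by hour 36, F (duration 4) must start no later than hour 32.
Since F (must start by hour 32) depends on it, E must finish by hour 32. Backing off its 6-hour duration gives a latest start of hour 26.
C feeds D (must start by hour 30, minus 3-hour gap → hour 27); E (must start by hour 26, minus 1-hour gap → hour 25). Taking the minimum, C must finish by hour 25 and start by 25 − 6 = hour 19.
B has to be done before C (must start by hour 19). That means finishing by hour 19, i.e. starting by 19 − 3 = hour 16.
So B can start as early as hour 7 and as late as hour 16, giving 16 − 7 = 9 hours of slack.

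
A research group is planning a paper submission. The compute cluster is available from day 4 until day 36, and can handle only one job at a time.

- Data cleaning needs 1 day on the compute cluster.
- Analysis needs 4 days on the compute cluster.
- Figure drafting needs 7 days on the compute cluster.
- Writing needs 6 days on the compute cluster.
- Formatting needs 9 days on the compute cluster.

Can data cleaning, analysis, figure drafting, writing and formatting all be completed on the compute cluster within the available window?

Yes

The compute cluster window is 36 − 4 = 32 days.
Running back to back, the jobs need 1 + 4 + 7 + 6 + 9 = 27 days on the compute cluster.
Since 27 ≤ 32, they fit within the window.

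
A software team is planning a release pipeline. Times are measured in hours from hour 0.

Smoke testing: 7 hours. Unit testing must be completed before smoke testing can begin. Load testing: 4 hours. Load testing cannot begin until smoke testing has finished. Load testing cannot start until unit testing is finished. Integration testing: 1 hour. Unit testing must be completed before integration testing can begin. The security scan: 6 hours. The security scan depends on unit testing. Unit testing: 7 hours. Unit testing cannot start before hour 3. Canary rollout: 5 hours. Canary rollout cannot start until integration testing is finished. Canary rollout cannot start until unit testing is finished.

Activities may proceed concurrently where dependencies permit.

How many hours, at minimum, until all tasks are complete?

21

Unit testing cannot begin until its own release at hour 3. It runs from hour 3 to 3 + 7 = hour 10.
After unit testing (finishes hour 10), smoke testing can start at hour 10 and finishes at hour 17.
Load testing cannot start until smoke testing (finishes hour 17); unit testing (finishes hour 10). The controlling bound is hour 17, so load testing finishes at 17 + 4 = hour 21.
The security scan cannot begin until unit testing (finishes hour 10). It runs from hour 10 to 10 + 6 = hour 16.
After unit testing (finishes hour 10), integration testing can start at hour 10 and finishes at hour 11.
Canary rollout needs all of integration testing (finishes hour 11); unit testing (finishes hour 10). That puts its earliest start at hour 11; it finishes at 11 + 5 = hour 16.
All tasks are finished once the last one completes. Finish times: Unit testing at 10, Integration testing at 11, The security scan at 16, Smoke testing at 17, Canary rollout at 16, Load testing at 21. The latest is hour 21.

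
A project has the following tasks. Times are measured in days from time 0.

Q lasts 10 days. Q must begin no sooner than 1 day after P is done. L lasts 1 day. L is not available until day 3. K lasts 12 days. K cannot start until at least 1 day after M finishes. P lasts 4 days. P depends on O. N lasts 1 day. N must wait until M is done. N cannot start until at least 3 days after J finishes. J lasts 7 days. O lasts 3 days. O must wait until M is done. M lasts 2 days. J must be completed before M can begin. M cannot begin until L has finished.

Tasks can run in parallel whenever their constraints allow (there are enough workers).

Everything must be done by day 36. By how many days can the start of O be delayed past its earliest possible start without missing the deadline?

9

L cannot begin until its own release at day 3. It runs from day 3 to 3 + 1 = day 4.
Nothing blocks J, so it runs from day 0 to day 7.
M has to wait for J (finishes day 7); L (finishes day 4). The latest of these is day 7, so M runs day 7 to 7 + 2 = day 9.
After M (finishes day 9), O can start at day 9 and finishes at day 12.

Working backward from the deadline:
To finish by day 36, Q (duration 10) must start no later than day 26.
Since Q (must start by day 26, minus 1-day gap → day 25) depends on it, P must finish by day 25. Backing off its 4-day duration gives a latest start of day 21.
Since P (must start by day 21) depends on it, O must finish by day 21. Backing off its 3-day duration gives a latest start of day 18.
So O can start as early as day 9 and as late as day 18, giving 18 − 9 = 9 days of slack.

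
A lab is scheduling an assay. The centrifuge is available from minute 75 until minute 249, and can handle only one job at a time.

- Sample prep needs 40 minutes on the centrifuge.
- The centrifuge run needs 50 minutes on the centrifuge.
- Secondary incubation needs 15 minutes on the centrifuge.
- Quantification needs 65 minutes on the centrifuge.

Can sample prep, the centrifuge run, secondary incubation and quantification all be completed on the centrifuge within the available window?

Yes

The centrifuge window is 249 − 75 = 174 minutes.
Running back to back, the jobs need 40 + 50 + 15 + 65 = 170 minutes on the centrifuge.
Since 170 ≤ 174, they fit within the window.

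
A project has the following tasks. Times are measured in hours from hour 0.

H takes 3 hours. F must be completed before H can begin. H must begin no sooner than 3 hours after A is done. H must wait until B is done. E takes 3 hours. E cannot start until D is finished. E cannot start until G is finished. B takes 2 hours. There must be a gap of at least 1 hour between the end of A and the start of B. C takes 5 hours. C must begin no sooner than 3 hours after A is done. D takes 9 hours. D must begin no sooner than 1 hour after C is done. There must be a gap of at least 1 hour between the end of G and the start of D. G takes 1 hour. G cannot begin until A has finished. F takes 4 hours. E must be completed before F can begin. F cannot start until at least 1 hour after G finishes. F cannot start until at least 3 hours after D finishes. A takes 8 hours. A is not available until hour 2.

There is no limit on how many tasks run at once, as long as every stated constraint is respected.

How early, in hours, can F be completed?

35

A waits on its own release at hour 2, so it starts at hour 2 and finishes at 2 + 8 = hour 10.
G waits on A (finishes hour 10), so it starts at hour 10 and finishes at 10 + 1 = hour 11.
C cannot begin until A (finishes hour 10, plus 3-hour gap → hour 13). It runs from hour 13 to 13 + 5 = hour 18.
D has to wait for C (finishes hour 18, plus 1-hour gap → hour 19); G (finishes hour 11, plus 1-hour gap → hour 12). The latest of these is hour 19, so D runs hour 19 to 19 + 9 = hour 28.
E has to wait for D (finishes hour 28); G (finishes hour 11). The latest of these is hour 28, so E runs hour 28 to 28 + 3 = hour 31.
F needs all of E (finishes hour 31); G (finishes hour 11, plus 1-hour gap → hour 12); D (finishes hour 28, plus 3-hour gap → hour 31). That puts its earliest start at hour 31; it finishes at 31 + 4 = hour 35.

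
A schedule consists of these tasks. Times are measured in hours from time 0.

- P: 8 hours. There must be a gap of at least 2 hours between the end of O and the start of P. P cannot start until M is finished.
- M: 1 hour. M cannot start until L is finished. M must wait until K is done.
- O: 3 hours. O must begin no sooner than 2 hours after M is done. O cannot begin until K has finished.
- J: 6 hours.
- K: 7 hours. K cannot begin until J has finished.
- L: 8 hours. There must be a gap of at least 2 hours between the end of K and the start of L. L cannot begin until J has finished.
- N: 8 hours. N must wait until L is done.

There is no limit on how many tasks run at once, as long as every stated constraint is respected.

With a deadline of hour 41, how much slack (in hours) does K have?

2

J can start immediately at hour 0; it finishes at hour 6.
K waits on J (finishes hour 6), so it starts at hour 6 and finishes at 6 + 7 = hour 13.

Working backward from the deadline:
Nothing follows P; the deadline of hour 41 is its only limit. It must start by 41 − 8 = hour 33.
Since P (must start by hour 33, minus 2-hour gap → hour 31) depends on it, O must finish by hour 31. Backing off its 3-hour duration gives a latest start of hour 28.
M feeds O (must start by hour 28, minus 2-hour gap → hour 26); P (must start by hour 33). Taking the minimum, M must finish by hour 26 and start by 26 − 1 = hour 25.
N has no dependents, so it just needs to finish by hour 41. Starting by 41 − 8 = hour 33 achieves that.
L feeds M (must start by hour 25); N (must start by hour 33). Taking the minimum, L must finish by hour 25 and start by 25 − 8 = hour 17.
K must finish in time for L (must start by hour 17, minus 2-hour gap → hour 15); M (must start by hour 25); O (must start by hour 28). The tightest is hour 15, so K must start by 15 − 7 = hour 8.
So K can start as early as hour 6 and as late as hour 8, giving 8 − 6 = 2 hours of slack.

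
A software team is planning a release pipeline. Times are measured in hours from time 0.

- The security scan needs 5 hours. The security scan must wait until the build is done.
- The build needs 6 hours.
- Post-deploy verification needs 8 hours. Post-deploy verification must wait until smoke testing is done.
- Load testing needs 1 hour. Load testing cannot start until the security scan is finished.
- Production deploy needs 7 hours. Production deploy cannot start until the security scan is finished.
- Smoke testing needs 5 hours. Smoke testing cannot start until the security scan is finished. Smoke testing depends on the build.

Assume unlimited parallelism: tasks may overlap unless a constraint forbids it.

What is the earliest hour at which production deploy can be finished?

18

Nothing blocks the build, so it runs from hour 0 to hour 6.
The security scan cannot begin until the build (finishes hour 6). It runs from hour 6 to 6 + 5 = hour 11.
Production deploy waits on the security scan (finishes hour 11), so it starts at hour 11 and finishes at 11 + 7 = hour 18.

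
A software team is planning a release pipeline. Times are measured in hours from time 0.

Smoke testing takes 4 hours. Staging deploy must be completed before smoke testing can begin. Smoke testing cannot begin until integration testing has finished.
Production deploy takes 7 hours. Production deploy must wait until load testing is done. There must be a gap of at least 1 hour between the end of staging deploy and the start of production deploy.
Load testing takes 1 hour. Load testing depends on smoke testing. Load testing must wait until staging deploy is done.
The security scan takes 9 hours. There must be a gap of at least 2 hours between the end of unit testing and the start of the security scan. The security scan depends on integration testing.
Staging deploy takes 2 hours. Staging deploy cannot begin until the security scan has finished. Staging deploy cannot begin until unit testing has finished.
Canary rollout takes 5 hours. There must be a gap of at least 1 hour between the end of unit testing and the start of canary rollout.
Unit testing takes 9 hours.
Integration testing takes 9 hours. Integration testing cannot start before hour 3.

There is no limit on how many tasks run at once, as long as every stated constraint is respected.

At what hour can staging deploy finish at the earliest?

23

Integration testing cannot begin until its own release at hour 3. It runs from hour 3 to 3 + 9 = hour 12.
Unit testing can start immediately at hour 0; it finishes at hour 9.
The security scan needs all of unit testing (finishes hour 9, plus 2-hour gap → hour 11); integration testing (finishes hour 12). That puts its earliest start at hour 12; it finishes at 12 + 9 = hour 21.
Staging deploy cannot start until the security scan (finishes hour 21); unit testing (finishes hour 9). The controlling bound is hour 21, so staging deploy finishes at 21 + 2 = hour 23.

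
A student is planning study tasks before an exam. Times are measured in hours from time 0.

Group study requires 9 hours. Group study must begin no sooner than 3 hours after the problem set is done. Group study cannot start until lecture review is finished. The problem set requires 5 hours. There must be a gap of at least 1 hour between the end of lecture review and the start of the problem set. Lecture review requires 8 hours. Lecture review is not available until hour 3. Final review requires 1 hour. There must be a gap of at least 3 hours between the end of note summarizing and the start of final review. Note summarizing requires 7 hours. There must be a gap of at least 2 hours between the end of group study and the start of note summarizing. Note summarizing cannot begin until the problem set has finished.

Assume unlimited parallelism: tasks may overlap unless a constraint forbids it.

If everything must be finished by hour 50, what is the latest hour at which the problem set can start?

20

Nothing follows final review; the deadline of hour 50 is its only limit. It must start by 50 − 1 = hour 49.
Note summarizing has to be done before final review (must start by hour 49, minus 3-hour gap → hour 46). That means finishing by hour 46, i.e. starting by 46 − 7 = hour 39.
Since note summarizing (must start by hour 39, minus 2-hour gap → hour 37) depends on it, group study must finish by hour 37. Backing off its 9-hour duration gives a latest start of hour 28.
The problem set has several dependents: group study (must start by hour 28, minus 3-hour gap → hour 25); note summarizing (must start by hour 39). The earliest of those limits is hour 25, so the problem set must start by 25 − 5 = hour 20.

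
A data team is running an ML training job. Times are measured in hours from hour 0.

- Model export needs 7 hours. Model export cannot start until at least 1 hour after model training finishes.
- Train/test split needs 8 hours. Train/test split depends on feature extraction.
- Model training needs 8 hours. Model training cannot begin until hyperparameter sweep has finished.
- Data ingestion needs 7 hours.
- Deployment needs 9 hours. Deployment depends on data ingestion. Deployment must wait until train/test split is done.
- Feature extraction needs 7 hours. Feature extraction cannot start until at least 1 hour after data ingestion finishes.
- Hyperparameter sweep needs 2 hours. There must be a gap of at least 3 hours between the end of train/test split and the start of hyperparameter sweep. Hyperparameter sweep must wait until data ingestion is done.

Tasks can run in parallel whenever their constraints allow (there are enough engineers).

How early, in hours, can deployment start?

Data ingestion can start immediately at hour 0; it finishes at hour 7.
Feature extraction waits on data ingestion (finishes hour 7, plus 1-hour gap → hour 8), so it starts at hour 8 and finishes at 8 + 7 = hour 15.
Train/test split waits on feature extraction (finishes hour 15), so it starts at hour 15 and finishes at 15 + 8 = hour 23.
Deployment waits on data ingestion (finishes hour 7); train/test split (finishes hour 23). The latest of these is hour 23, which is the earliest deployment can start.

23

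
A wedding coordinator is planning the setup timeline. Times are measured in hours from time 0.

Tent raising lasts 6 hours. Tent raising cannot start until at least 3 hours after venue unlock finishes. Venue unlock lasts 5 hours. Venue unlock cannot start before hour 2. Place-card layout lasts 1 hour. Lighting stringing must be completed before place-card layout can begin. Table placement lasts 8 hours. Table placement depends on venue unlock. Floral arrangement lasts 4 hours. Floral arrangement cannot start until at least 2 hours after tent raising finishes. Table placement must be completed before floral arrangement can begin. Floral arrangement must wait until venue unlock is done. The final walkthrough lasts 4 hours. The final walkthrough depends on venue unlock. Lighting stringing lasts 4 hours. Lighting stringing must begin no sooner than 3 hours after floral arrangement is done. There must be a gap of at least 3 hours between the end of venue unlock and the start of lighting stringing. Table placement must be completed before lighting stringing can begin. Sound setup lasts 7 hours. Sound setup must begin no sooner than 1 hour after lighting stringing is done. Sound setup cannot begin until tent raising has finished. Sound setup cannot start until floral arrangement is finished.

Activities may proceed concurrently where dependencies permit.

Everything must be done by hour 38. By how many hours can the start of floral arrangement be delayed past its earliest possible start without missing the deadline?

Venue unlock cannot begin until its own release at hour 2. It runs from hour 2 to 2 + 5 = hour 7.
After venue unlock (finishes hour 7), table placement can start at hour 7 and finishes at hour 15.
Tent raising waits on venue unlock (finishes hour 7, plus 3-hour gap → hour 10), so it starts at hour 10 and finishes at 10 + 6 = hour 16.
Floral arrangement cannot start until tent raising (finishes hour 16, plus 2-hour gap → hour 18); table placement (finishes hour 15); venue unlock (finishes hour 7). The controlling bound is hour 18, so floral arrangement finishes at 18 + 4 = hour 22.

Working backward from the deadline:
Sound setup must finish by hour 38; it takes 7 hours, so it must start by 38 − 7 = hour 31.
Place-card layout has no dependents, so it just needs to finish by hour 38. Starting by 38 − 1 = hour 37 achieves that.
Lighting stringing must finish in time for sound setup (must start by hour 31, minus 1-hour gap → hour 30); place-card layout (must start by hour 37). The tightest is hour 30, so lighting stringing must start by 30 − 4 = hour 26.
Floral arrangement must finish in time for lighting stringing (must start by hour 26, minus 3-hour gap → hour 23); sound setup (must start by hour 31). The tightest is hour 23, so floral arrangement must start by 23 − 4 = hour 19.
So floral arrangement can start as early as hour 18 and as late as hour 19, giving 19 − 18 = 1 hour of slack.

1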